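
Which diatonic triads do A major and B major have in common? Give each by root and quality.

Triads in A major: A (I), Bm (ii), C#m (iii), D (IV), E (V), F#m (vi), G#dim (vii°).
Triads in B major: B (I), C#m (ii), D#m (iii), E (IV), F# (V), G#m (vi), A#dim (vii°).
Shared triads with their functions: C#m (iii in A major, ii in B major); E (V in A major, IV in B major).

C#m, E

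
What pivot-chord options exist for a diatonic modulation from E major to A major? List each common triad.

E, F♯m, A, C♯m

Triads in E major: E (I), F♯m (ii), G♯m (iii), A (IV), B (V), C♯m (vi), D♯dim (vii°).
Triads in A major: A (I), Bm (ii), C♯m (iii), D (IV), E (V), F♯m (vi), G♯dim (vii°).
Shared triads with their functions: E (I in E major, V in A major); F♯m (ii in E major, vi in A major); A (IV in E major, I in A major); C♯m (vi in E major, iii in A major).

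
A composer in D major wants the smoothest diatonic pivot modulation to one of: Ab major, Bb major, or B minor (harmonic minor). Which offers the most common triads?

B minor

Triads of D major: D major (I), E minor (ii), F# minor (iii), G major (IV), A major (V), B minor (vi), C# diminished (vii°).
Ab major shares 0: none.
Bb major shares 0: none.
B minor (harmonic minor) shares 4: Em, G, Bm, C#dim.
The most common triads (4) are shared with B minor.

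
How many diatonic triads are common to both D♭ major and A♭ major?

Diatonic triads of D♭ major: D♭ (I), E♭m (ii), Fm (iii), G♭ (IV), A♭ (V), B♭m (vi), Cdim (vii°).
Diatonic triads of A♭ major: A♭ (I), B♭m (ii), Cm (iii), D♭ (IV), E♭ (V), Fm (vi), Gdim (vii°).
Matching root and quality in both lists: D♭, Fm, A♭, B♭m.
That gives 4 common triads.

4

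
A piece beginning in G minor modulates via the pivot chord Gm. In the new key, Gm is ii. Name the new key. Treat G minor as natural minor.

F major

The numeral ii denotes a minor triad on scale degree 2. With G on degree 2, the tonic of the new key is F.
Degree 2 carries a minor triad in major keys, so the destination is F major.
Check: the diatonic triads of F major are F (I), Gm (ii), Am (iii), Bb (IV), C (V), Dm (vi), Edim (vii°) — Gm is indeed ii.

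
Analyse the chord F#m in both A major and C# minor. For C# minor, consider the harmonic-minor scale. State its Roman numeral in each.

vi in A major; iv in C# minor

The scale of A major is A B C# D E F# G#; F# is degree 6, and the triad built there (F#-A-C#) is minor, so it is vi.
The scale of C# minor (harmonic minor) is C# D# E F# G# A B#; F# is degree 4, and the triad built there (F#-A-C#) is minor, so it is iv.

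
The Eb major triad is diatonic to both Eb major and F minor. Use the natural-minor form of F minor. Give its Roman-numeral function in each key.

I in Eb major; VII in F minor

The scale of Eb major is Eb F G Ab Bb C D; Eb is degree 1, and the triad built there (Eb-G-Bb) is major, so it is I.
The scale of F minor (natural minor) is F G Ab Bb C Db Eb; Eb is degree 7, and the triad built there (Eb-G-Bb) is major, so it is VII.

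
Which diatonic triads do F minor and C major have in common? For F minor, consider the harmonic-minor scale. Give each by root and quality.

C

Triads in F minor (harmonic minor): F minor (i), G diminished (ii°), Ab augmented (III+), Bb minor (iv), C major (V), Db major (VI), E diminished (vii°).
Triads in C major: C major (I), D minor (ii), E minor (iii), F major (IV), G major (V), A minor (vi), B diminished (vii°).
Shared triads with their functions: C major (V in F minor, I in C major).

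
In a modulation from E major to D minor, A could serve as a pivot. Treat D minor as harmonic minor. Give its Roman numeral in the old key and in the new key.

The scale of E major is E F♯ G♯ A B C♯ D♯; A is degree 4, and the triad built there (A-C♯-E) is major, so it is IV.
The scale of D minor (harmonic minor) is D E F G A B♭ C♯; A is degree 5, and the triad built there (A-C♯-E) is major, so it is V.

IV in E major; V in D minor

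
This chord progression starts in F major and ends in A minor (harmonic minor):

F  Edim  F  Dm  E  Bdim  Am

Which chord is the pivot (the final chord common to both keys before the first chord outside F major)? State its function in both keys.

Dm — vi in F major, iv in A minor

Chords diatonic to F major: F, Gm, Am, B♭, C, Dm, Edim.
Reading the progression, the first chord not in that set is E, so the modulation leaves F major there.
The chord immediately before E is Dm, which is diatonic to both keys: vi in F major and iv in A minor.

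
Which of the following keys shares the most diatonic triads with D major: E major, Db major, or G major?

G major

Triads of D major: D major (I), E minor (ii), F# minor (iii), G major (IV), A major (V), B minor (vi), C# diminished (vii°).
E major shares 2: F#m, A.
Db major shares 0: none.
G major shares 4: D, Em, G, Bm.
The most common triads (4) are shared with G major.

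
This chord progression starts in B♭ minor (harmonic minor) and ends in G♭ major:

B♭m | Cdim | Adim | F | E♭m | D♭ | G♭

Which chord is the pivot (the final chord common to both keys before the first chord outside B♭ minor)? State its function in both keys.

E♭m — iv in B♭ minor, vi in G♭ major

Chords diatonic to B♭ minor: B♭m, Cdim, D♭aug, E♭m, F, G♭, Adim.
Reading the progression, the first chord not in that set is D♭, so the modulation leaves B♭ minor there.
The chord immediately before D♭ is E♭m, which is diatonic to both keys: iv in B♭ minor and vi in G♭ major.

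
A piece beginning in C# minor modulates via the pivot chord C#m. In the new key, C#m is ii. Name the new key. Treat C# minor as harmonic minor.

B major

The numeral ii denotes a minor triad on scale degree 2. With C# on degree 2, the tonic of the new key is B.
Degree 2 carries a minor triad in major keys, so the destination is B major.
Check: the diatonic triads of B major are B (I), C#m (ii), D#m (iii), E (IV), F# (V), G#m (vi), A#dim (vii°) — C#m is indeed ii.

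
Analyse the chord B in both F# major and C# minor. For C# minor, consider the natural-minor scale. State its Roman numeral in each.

The scale of F# major is F# G# A# B C# D# E#; B is degree 4, and the triad built there (B-D#-F#) is major, so it is IV.
The scale of C# minor (natural minor) is C# D# E F# G# A B; B is degree 7, and the triad built there (B-D#-F#) is major, so it is VII.

IV in F# major; VII in C# minor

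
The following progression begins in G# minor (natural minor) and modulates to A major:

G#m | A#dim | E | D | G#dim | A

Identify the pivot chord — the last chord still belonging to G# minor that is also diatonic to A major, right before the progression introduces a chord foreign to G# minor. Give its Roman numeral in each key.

Chords diatonic to G# minor: G#m, A#dim, B, C#m, D#m, E, F#.
Reading the progression, the first chord not in that set is D, so the modulation leaves G# minor there.
The chord immediately before D is E, which is diatonic to both keys: VI in G# minor and V in A major.

E — VI in G# minor, V in A major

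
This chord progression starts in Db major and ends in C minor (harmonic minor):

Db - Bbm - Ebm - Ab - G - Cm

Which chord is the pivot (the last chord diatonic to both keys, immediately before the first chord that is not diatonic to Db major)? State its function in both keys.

Ab — V in Db major, VI in C minor

Chords diatonic to Db major: Db, Ebm, Fm, Gb, Ab, Bbm, Cdim.
Reading the progression, the first chord not in that set is G, so the modulation leaves Db major there.
The chord immediately before G is Ab, which is diatonic to both keys: V in Db major and VI in C minor.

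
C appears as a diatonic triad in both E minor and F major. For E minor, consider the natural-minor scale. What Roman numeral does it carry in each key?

The scale of E minor (natural minor) is E F# G A B C D; C is degree 6, and the triad built there (C-E-G) is major, so it is VI.
The scale of F major is F G A Bb C D E; C is degree 5, and the triad built there (C-E-G) is major, so it is V.

VI in E minor; V in F major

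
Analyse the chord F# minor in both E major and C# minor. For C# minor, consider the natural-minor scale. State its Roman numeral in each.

The scale of E major is E F# G# A B C# D#; F# is degree 2, and the triad built there (F#-A-C#) is minor, so it is ii.
The scale of C# minor (natural minor) is C# D# E F# G# A B; F# is degree 4, and the triad built there (F#-A-C#) is minor, so it is iv.

ii in E major; iv in C# minor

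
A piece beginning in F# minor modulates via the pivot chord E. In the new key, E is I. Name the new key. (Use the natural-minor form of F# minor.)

The numeral I denotes a major triad on scale degree 1. With E on degree 1, the tonic of the new key is E.
Degree 1 carries a major triad in major keys, so the destination is E major.
Check: the diatonic triads of E major are E (I), F#m (ii), G#m (iii), A (IV), B (V), C#m (vi), D#dim (vii°) — E is indeed I.

E major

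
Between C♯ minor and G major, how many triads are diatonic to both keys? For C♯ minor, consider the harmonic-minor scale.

0

Diatonic triads of C♯ minor (harmonic minor): C♯m (i), D♯dim (ii°), Eaug (III+), F♯m (iv), G♯ (V), A (VI), B♯dim (vii°).
Diatonic triads of G major: G (I), Am (ii), Bm (iii), C (IV), D (V), Em (vi), F♯dim (vii°).
No triad has the same root and quality in both keys.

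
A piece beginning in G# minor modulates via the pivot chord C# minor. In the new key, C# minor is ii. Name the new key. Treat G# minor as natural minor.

The numeral ii denotes a minor triad on scale degree 2. With C# on degree 2, the tonic of the new key is B.
Degree 2 carries a minor triad in major keys, so the destination is B major.
Check: the diatonic triads of B major are B (I), C#m (ii), D#m (iii), E (IV), F# (V), G#m (vi), A#dim (vii°) — C# minor is indeed ii.

B major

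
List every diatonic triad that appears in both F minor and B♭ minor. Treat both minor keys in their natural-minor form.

Fm, A♭, B♭m, D♭

Triads in F minor (natural minor): Fm (i), Gdim (ii°), A♭ (III), B♭m (iv), Cm (v), D♭ (VI), E♭ (VII).
Triads in B♭ minor (natural minor): B♭m (i), Cdim (ii°), D♭ (III), E♭m (iv), Fm (v), G♭ (VI), A♭ (VII).
Shared triads with their functions: Fm (i in F minor, v in B♭ minor); A♭ (III in F minor, VII in B♭ minor); B♭m (iv in F minor, i in B♭ minor); D♭ (VI in F minor, III in B♭ minor).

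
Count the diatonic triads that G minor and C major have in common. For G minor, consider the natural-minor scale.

2

Diatonic triads of G minor (natural minor): G minor (i), A diminished (ii°), Bb major (III), C minor (iv), D minor (v), Eb major (VI), F major (VII).
Diatonic triads of C major: C major (I), D minor (ii), E minor (iii), F major (IV), G major (V), A minor (vi), B diminished (vii°).
Matching root and quality in both lists: D minor, F major.
That gives 2 common triads.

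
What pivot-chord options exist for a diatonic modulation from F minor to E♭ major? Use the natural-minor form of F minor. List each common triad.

Triads in F minor (natural minor): Fm (i), Gdim (ii°), A♭ (III), B♭m (iv), Cm (v), D♭ (VI), E♭ (VII).
Triads in E♭ major: E♭ (I), Fm (ii), Gm (iii), A♭ (IV), B♭ (V), Cm (vi), Ddim (vii°).
Shared triads with their functions: Fm (i in F minor, ii in E♭ major); A♭ (III in F minor, IV in E♭ major); Cm (v in F minor, vi in E♭ major); E♭ (VII in F minor, I in E♭ major).

Fm, A♭, Cm, E♭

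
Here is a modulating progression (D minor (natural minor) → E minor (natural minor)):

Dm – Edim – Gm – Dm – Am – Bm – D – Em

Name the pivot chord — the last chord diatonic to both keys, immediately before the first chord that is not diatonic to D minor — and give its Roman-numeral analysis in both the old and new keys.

Am — v in D minor, iv in E minor

Chords diatonic to D minor: Dm, Edim, F, Gm, Am, Bb, C.
Reading the progression, the first chord not in that set is Bm, so the modulation leaves D minor there.
The chord immediately before Bm is Am, which is diatonic to both keys: v in D minor and iv in E minor.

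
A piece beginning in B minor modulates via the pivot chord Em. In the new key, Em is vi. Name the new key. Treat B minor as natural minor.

G major

The numeral vi denotes a minor triad on scale degree 6. With E on degree 6, the tonic of the new key is G.
Degree 6 carries a minor triad in major keys, so the destination is G major.
Check: the diatonic triads of G major are G (I), Am (ii), Bm (iii), C (IV), D (V), Em (vi), F#dim (vii°) — Em is indeed vi.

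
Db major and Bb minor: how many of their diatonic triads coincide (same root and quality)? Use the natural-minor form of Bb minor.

7

Diatonic triads of Db major: Db (I), Ebm (ii), Fm (iii), Gb (IV), Ab (V), Bbm (vi), Cdim (vii°).
Diatonic triads of Bb minor (natural minor): Bbm (i), Cdim (ii°), Db (III), Ebm (iv), Fm (v), Gb (VI), Ab (VII).
Matching root and quality in both lists: Db, Ebm, Fm, Gb, Ab, Bbm, Cdim.
That gives 7 common triads.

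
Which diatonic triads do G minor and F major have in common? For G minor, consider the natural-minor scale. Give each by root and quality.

Triads in G minor (natural minor): G minor (i), A diminished (ii°), Bb major (III), C minor (iv), D minor (v), Eb major (VI), F major (VII).
Triads in F major: F major (I), G minor (ii), A minor (iii), Bb major (IV), C major (V), D minor (vi), E diminished (vii°).
Shared triads with their functions: G minor (i in G minor, ii in F major); Bb major (III in G minor, IV in F major); D minor (v in G minor, vi in F major); F major (VII in G minor, I in F major).

Gm, Bb, Dm, F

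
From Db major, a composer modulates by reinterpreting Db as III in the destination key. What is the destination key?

Bb minor

The numeral III denotes a major triad on scale degree 3. With Db on degree 3, the tonic of the new key is Bb.
Degree 3 carries a major triad in natural-minor keys, so the destination is Bb minor.
Check: the diatonic triads of Bb minor (natural minor) are Bbm (i), Cdim (ii°), Db (III), Ebm (iv), Fm (v), Gb (VI), Ab (VII) — Db is indeed III.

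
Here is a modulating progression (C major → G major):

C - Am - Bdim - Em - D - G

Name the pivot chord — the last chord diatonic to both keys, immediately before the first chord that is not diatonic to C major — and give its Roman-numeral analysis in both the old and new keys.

Em — iii in C major, vi in G major

Chords diatonic to C major: C, Dm, Em, F, G, Am, Bdim.
Reading the progression, the first chord not in that set is D, so the modulation leaves C major there.
The chord immediately before D is Em, which is diatonic to both keys: iii in C major and vi in G major.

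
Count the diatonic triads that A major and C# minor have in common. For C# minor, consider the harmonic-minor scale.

Diatonic triads of A major: A (I), Bm (ii), C#m (iii), D (IV), E (V), F#m (vi), G#dim (vii°).
Diatonic triads of C# minor (harmonic minor): C#m (i), D#dim (ii°), Eaug (III+), F#m (iv), G# (V), A (VI), B#dim (vii°).
Matching root and quality in both lists: A, C#m, F#m.
That gives 3 common triads.

3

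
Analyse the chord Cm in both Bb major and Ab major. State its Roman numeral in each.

ii in Bb major; iii in Ab major

The scale of Bb major is Bb C D Eb F G A; C is degree 2, and the triad built there (C-Eb-G) is minor, so it is ii.
The scale of Ab major is Ab Bb C Db Eb F G; C is degree 3, and the triad built there (C-Eb-G) is minor, so it is iii.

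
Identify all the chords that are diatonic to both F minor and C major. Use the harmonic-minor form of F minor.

Triads in F minor (harmonic minor): F minor (i), G diminished (ii°), Ab augmented (III+), Bb minor (iv), C major (V), Db major (VI), E diminished (vii°).
Triads in C major: C major (I), D minor (ii), E minor (iii), F major (IV), G major (V), A minor (vi), B diminished (vii°).
Shared triads with their functions: C major (V in F minor, I in C major).

C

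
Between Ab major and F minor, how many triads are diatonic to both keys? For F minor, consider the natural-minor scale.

Diatonic triads of Ab major: Ab (I), Bbm (ii), Cm (iii), Db (IV), Eb (V), Fm (vi), Gdim (vii°).
Diatonic triads of F minor (natural minor): Fm (i), Gdim (ii°), Ab (III), Bbm (iv), Cm (v), Db (VI), Eb (VII).
Matching root and quality in both lists: Ab, Bbm, Cm, Db, Eb, Fm, Gdim.
That gives 7 common triads.

7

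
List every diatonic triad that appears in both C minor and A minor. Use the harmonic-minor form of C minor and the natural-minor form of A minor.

G, Bdim

Triads in C minor (harmonic minor): Cm (i), Ddim (ii°), Ebaug (III+), Fm (iv), G (V), Ab (VI), Bdim (vii°).
Triads in A minor (natural minor): Am (i), Bdim (ii°), C (III), Dm (iv), Em (v), F (VI), G (VII).
Shared triads with their functions: G (V in C minor, VII in A minor); Bdim (vii° in C minor, ii° in A minor).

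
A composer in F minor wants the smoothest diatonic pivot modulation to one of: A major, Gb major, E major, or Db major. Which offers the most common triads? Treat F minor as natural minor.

Db major

Triads of F minor (natural minor): F minor (i), G diminished (ii°), Ab major (III), Bb minor (iv), C minor (v), Db major (VI), Eb major (VII).
A major shares 0: none.
Gb major shares 2: Bbm, Db.
E major shares 0: none.
Db major shares 4: Fm, Ab, Bbm, Db.
The most common triads (4) are shared with Db major.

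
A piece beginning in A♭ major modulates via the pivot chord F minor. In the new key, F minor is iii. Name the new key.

D♭ major

The numeral iii denotes a minor triad on scale degree 3. With F on degree 3, the tonic of the new key is D♭.
Degree 3 carries a minor triad in major keys, so the destination is D♭ major.
Check: the diatonic triads of D♭ major are D♭ (I), E♭m (ii), Fm (iii), G♭ (IV), A♭ (V), B♭m (vi), Cdim (vii°) — F minor is indeed iii.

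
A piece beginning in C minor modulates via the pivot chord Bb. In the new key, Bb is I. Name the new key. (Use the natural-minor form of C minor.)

The numeral I denotes a major triad on scale degree 1. With Bb on degree 1, the tonic of the new key is Bb.
Degree 1 carries a major triad in major keys, so the destination is Bb major.
Check: the diatonic triads of Bb major are Bb (I), Cm (ii), Dm (iii), Eb (IV), F (V), Gm (vi), Adim (vii°) — Bb is indeed I.

Bb major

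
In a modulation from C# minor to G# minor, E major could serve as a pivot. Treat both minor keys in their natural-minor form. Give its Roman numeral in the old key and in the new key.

The scale of C# minor (natural minor) is C# D# E F# G# A B; E is degree 3, and the triad built there (E-G#-B) is major, so it is III.
The scale of G# minor (natural minor) is G# A# B C# D# E F#; E is degree 6, and the triad built there (E-G#-B) is major, so it is VI.

III in C# minor; VI in G# minor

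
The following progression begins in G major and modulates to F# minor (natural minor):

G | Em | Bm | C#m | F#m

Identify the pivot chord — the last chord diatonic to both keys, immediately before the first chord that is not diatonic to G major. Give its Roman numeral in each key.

Bm — iii in G major, iv in F# minor

Chords diatonic to G major: G, Am, Bm, C, D, Em, F#dim.
Reading the progression, the first chord not in that set is C#m, so the modulation leaves G major there.
The chord immediately before C#m is Bm, which is diatonic to both keys: iii in G major and iv in F# minor.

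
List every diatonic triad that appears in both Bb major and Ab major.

Cm, Eb

Triads in Bb major: Bb major (I), C minor (ii), D minor (iii), Eb major (IV), F major (V), G minor (vi), A diminished (vii°).
Triads in Ab major: Ab major (I), Bb minor (ii), C minor (iii), Db major (IV), Eb major (V), F minor (vi), G diminished (vii°).
Shared triads with their functions: C minor (ii in Bb major, iii in Ab major); Eb major (IV in Bb major, V in Ab major).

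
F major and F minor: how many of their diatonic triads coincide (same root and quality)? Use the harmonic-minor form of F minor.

2

Diatonic triads of F major: F major (I), G minor (ii), A minor (iii), B♭ major (IV), C major (V), D minor (vi), E diminished (vii°).
Diatonic triads of F minor (harmonic minor): F minor (i), G diminished (ii°), A♭ augmented (III+), B♭ minor (iv), C major (V), D♭ major (VI), E diminished (vii°).
Matching root and quality in both lists: C major, E diminished.
That gives 2 common triads.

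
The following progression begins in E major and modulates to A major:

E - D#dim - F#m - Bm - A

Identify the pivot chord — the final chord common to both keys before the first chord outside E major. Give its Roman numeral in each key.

F#m — ii in E major, vi in A major

Chords diatonic to E major: E, F#m, G#m, A, B, C#m, D#dim.
Reading the progression, the first chord not in that set is Bm, so the modulation leaves E major there.
The chord immediately before Bm is F#m, which is diatonic to both keys: ii in E major and vi in A major.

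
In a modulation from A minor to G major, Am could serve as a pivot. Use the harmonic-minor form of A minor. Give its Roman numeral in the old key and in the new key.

The scale of A minor (harmonic minor) is A B C D E F G♯; A is degree 1, and the triad built there (A-C-E) is minor, so it is i.
The scale of G major is G A B C D E F♯; A is degree 2, and the triad built there (A-C-E) is minor, so it is ii.

i in A minor; ii in G major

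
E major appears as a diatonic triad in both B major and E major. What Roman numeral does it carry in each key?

The scale of B major is B C# D# E F# G# A#; E is degree 4, and the triad built there (E-G#-B) is major, so it is IV.
The scale of E major is E F# G# A B C# D#; E is degree 1, and the triad built there (E-G#-B) is major, so it is I.

IV in B major; I in E major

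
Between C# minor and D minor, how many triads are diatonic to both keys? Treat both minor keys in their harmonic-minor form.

Diatonic triads of C# minor (harmonic minor): C# minor (i), D# diminished (ii°), E augmented (III+), F# minor (iv), G# major (V), A major (VI), B# diminished (vii°).
Diatonic triads of D minor (harmonic minor): D minor (i), E diminished (ii°), F augmented (III+), G minor (iv), A major (V), Bb major (VI), C# diminished (vii°).
Matching root and quality in both lists: A major.
That gives 1 common triad.

1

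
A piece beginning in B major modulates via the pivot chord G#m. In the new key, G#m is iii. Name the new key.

E major

The numeral iii denotes a minor triad on scale degree 3. With G# on degree 3, the tonic of the new key is E.
Degree 3 carries a minor triad in major keys, so the destination is E major.
Check: the diatonic triads of E major are E (I), F#m (ii), G#m (iii), A (IV), B (V), C#m (vi), D#dim (vii°) — G#m is indeed iii.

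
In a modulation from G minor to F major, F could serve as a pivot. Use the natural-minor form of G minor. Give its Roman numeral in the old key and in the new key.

VII in G minor; I in F major

The scale of G minor (natural minor) is G A Bb C D Eb F; F is degree 7, and the triad built there (F-A-C) is major, so it is VII.
The scale of F major is F G A Bb C D E; F is degree 1, and the triad built there (F-A-C) is major, so it is I.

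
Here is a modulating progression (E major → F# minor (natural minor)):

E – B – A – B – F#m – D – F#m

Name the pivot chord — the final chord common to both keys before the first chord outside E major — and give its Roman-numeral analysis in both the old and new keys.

Chords diatonic to E major: E, F#m, G#m, A, B, C#m, D#dim.
Reading the progression, the first chord not in that set is D, so the modulation leaves E major there.
The chord immediately before D is F#m, which is diatonic to both keys: ii in E major and i in F# minor.

F#m — ii in E major, i in F# minor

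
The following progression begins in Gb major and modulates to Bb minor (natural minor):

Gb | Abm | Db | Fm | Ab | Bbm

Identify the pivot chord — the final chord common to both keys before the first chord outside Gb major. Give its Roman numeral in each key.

Db — V in Gb major, III in Bb minor

Chords diatonic to Gb major: Gb, Abm, Bbm, Cb, Db, Ebm, Fdim.
Reading the progression, the first chord not in that set is Fm, so the modulation leaves Gb major there.
The chord immediately before Fm is Db, which is diatonic to both keys: V in Gb major and III in Bb minor.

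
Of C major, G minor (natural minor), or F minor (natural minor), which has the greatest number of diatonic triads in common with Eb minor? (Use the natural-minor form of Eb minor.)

F minor

Triads of Eb minor (natural minor): Eb minor (i), F diminished (ii°), Gb major (III), Ab minor (iv), Bb minor (v), Cb major (VI), Db major (VII).
C major shares 0: none.
G minor (natural minor) shares 0: none.
F minor (natural minor) shares 2: Bbm, Db.
The most common triads (2) are shared with F minor.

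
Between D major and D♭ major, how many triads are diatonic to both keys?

0

Diatonic triads of D major: D (I), Em (ii), F♯m (iii), G (IV), A (V), Bm (vi), C♯dim (vii°).
Diatonic triads of D♭ major: D♭ (I), E♭m (ii), Fm (iii), G♭ (IV), A♭ (V), B♭m (vi), Cdim (vii°).
No triad has the same root and quality in both keys.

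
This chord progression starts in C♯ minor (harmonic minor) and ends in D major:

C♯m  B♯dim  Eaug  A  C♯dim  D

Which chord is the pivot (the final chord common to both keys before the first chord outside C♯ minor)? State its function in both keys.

A — VI in C♯ minor, V in D major

Chords diatonic to C♯ minor: C♯m, D♯dim, Eaug, F♯m, G♯, A, B♯dim.
Reading the progression, the first chord not in that set is C♯dim, so the modulation leaves C♯ minor there.
The chord immediately before C♯dim is A, which is diatonic to both keys: VI in C♯ minor and V in D major.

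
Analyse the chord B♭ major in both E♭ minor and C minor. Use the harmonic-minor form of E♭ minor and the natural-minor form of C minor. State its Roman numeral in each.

V in E♭ minor; VII in C minor

The scale of E♭ minor (harmonic minor) is E♭ F G♭ A♭ B♭ C♭ D; B♭ is degree 5, and the triad built there (B♭-D-F) is major, so it is V.
The scale of C minor (natural minor) is C D E♭ F G A♭ B♭; B♭ is degree 7, and the triad built there (B♭-D-F) is major, so it is VII.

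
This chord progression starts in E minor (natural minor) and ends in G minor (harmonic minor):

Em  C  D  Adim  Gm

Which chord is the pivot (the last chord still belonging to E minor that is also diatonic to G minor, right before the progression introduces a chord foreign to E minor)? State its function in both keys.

Chords diatonic to E minor: Em, F#dim, G, Am, Bm, C, D.
Reading the progression, the first chord not in that set is Adim, so the modulation leaves E minor there.
The chord immediately before Adim is D, which is diatonic to both keys: VII in E minor and V in G minor.

D — VII in E minor, V in G minor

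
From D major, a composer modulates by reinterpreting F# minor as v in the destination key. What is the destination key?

B minor

The numeral v denotes a minor triad on scale degree 5. With F# on degree 5, the tonic of the new key is B.
Degree 5 carries a minor triad in natural-minor keys, so the destination is B minor.
Check: the diatonic triads of B minor (natural minor) are Bm (i), C#dim (ii°), D (III), Em (iv), F#m (v), G (VI), A (VII) — F# minor is indeed v.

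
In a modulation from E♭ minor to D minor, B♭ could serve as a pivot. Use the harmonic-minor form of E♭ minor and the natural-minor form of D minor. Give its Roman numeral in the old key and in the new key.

V in E♭ minor; VI in D minor

The scale of E♭ minor (harmonic minor) is E♭ F G♭ A♭ B♭ C♭ D; B♭ is degree 5, and the triad built there (B♭-D-F) is major, so it is V.
The scale of D minor (natural minor) is D E F G A B♭ C; B♭ is degree 6, and the triad built there (B♭-D-F) is major, so it is VI.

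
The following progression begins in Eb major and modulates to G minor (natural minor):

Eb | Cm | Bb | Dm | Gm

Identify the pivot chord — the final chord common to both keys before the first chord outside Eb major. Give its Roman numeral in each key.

Chords diatonic to Eb major: Eb, Fm, Gm, Ab, Bb, Cm, Ddim.
Reading the progression, the first chord not in that set is Dm, so the modulation leaves Eb major there.
The chord immediately before Dm is Bb, which is diatonic to both keys: V in Eb major and III in G minor.

Bb — V in Eb major, III in G minor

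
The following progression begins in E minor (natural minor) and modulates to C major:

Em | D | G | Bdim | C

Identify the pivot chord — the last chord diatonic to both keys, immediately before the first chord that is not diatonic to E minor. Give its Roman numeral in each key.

Chords diatonic to E minor: Em, F♯dim, G, Am, Bm, C, D.
Reading the progression, the first chord not in that set is Bdim, so the modulation leaves E minor there.
The chord immediately before Bdim is G, which is diatonic to both keys: III in E minor and V in C major.

G — III in E minor, V in C major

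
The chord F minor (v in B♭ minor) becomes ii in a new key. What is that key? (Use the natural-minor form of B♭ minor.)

E♭ major

The numeral ii denotes a minor triad on scale degree 2. With F on degree 2, the tonic of the new key is E♭.
Degree 2 carries a minor triad in major keys, so the destination is E♭ major.
Check: the diatonic triads of E♭ major are E♭ (I), Fm (ii), Gm (iii), A♭ (IV), B♭ (V), Cm (vi), Ddim (vii°) — F minor is indeed ii.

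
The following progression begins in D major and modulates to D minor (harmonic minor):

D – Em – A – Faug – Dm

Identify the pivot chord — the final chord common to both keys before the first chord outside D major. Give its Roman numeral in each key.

A — V in D major, V in D minor

Chords diatonic to D major: D, Em, F♯m, G, A, Bm, C♯dim.
Reading the progression, the first chord not in that set is Faug, so the modulation leaves D major there.
The chord immediately before Faug is A, which is diatonic to both keys: V in D major and V in D minor.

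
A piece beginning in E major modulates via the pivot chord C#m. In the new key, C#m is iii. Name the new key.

The numeral iii denotes a minor triad on scale degree 3. With C# on degree 3, the tonic of the new key is A.
Degree 3 carries a minor triad in major keys, so the destination is A major.
Check: the diatonic triads of A major are A (I), Bm (ii), C#m (iii), D (IV), E (V), F#m (vi), G#dim (vii°) — C#m is indeed iii.

A major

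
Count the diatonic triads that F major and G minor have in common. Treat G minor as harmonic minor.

1

Diatonic triads of F major: F major (I), G minor (ii), A minor (iii), Bb major (IV), C major (V), D minor (vi), E diminished (vii°).
Diatonic triads of G minor (harmonic minor): G minor (i), A diminished (ii°), Bb augmented (III+), C minor (iv), D major (V), Eb major (VI), F# diminished (vii°).
Matching root and quality in both lists: G minor.
That gives 1 common triad.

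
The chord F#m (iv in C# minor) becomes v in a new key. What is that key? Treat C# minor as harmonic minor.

B minor

The numeral v denotes a minor triad on scale degree 5. With F# on degree 5, the tonic of the new key is B.
Degree 5 carries a minor triad in natural-minor keys, so the destination is B minor.
Check: the diatonic triads of B minor (natural minor) are Bm (i), C#dim (ii°), D (III), Em (iv), F#m (v), G (VI), A (VII) — F#m is indeed v.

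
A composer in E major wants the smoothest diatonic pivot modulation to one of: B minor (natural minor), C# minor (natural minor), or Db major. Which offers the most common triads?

Triads of E major: E (I), F#m (ii), G#m (iii), A (IV), B (V), C#m (vi), D#dim (vii°).
B minor (natural minor) shares 2: F#m, A.
C# minor (natural minor) shares 7: E, F#m, G#m, A, B, C#m, D#dim.
Db major shares 0: none.
The most common triads (7) are shared with C# minor.

C# minor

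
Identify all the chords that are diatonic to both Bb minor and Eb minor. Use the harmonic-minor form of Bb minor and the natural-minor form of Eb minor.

Bbm, Ebm, Gb

Triads in Bb minor (harmonic minor): Bbm (i), Cdim (ii°), Dbaug (III+), Ebm (iv), F (V), Gb (VI), Adim (vii°).
Triads in Eb minor (natural minor): Ebm (i), Fdim (ii°), Gb (III), Abm (iv), Bbm (v), Cb (VI), Db (VII).
Shared triads with their functions: Bbm (i in Bb minor, v in Eb minor); Ebm (iv in Bb minor, i in Eb minor); Gb (VI in Bb minor, III in Eb minor).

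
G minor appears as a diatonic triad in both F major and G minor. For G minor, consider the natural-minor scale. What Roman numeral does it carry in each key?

The scale of F major is F G A Bb C D E; G is degree 2, and the triad built there (G-Bb-D) is minor, so it is ii.
The scale of G minor (natural minor) is G A Bb C D Eb F; G is degree 1, and the triad built there (G-Bb-D) is minor, so it is i.

ii in F major; i in G minor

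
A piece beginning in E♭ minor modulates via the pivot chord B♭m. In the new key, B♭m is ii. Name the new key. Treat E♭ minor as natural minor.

A♭ major

The numeral ii denotes a minor triad on scale degree 2. With B♭ on degree 2, the tonic of the new key is A♭.
Degree 2 carries a minor triad in major keys, so the destination is A♭ major.
Check: the diatonic triads of A♭ major are A♭ (I), B♭m (ii), Cm (iii), D♭ (IV), E♭ (V), Fm (vi), Gdim (vii°) — B♭m is indeed ii.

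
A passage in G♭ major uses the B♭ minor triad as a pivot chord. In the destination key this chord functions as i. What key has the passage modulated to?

B♭ minor

The numeral i denotes a minor triad on scale degree 1. With B♭ on degree 1, the tonic of the new key is B♭.
Degree 1 carries a minor triad in minor keys, so the destination is B♭ minor.
Check: the diatonic triads of B♭ minor (natural minor) are B♭m (i), Cdim (ii°), D♭ (III), E♭m (iv), Fm (v), G♭ (VI), A♭ (VII) — B♭ minor is indeed i.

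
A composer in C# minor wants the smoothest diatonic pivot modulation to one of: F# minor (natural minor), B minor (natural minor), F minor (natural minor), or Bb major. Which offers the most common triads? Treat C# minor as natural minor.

F# minor

Triads of C# minor (natural minor): C# minor (i), D# diminished (ii°), E major (III), F# minor (iv), G# minor (v), A major (VI), B major (VII).
F# minor (natural minor) shares 4: C#m, E, F#m, A.
B minor (natural minor) shares 2: F#m, A.
F minor (natural minor) shares 0: none.
Bb major shares 0: none.
The most common triads (4) are shared with F# minor.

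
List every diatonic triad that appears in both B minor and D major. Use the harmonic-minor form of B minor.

Bm, C#dim, Em, G

Triads in B minor (harmonic minor): Bm (i), C#dim (ii°), Daug (III+), Em (iv), F# (V), G (VI), A#dim (vii°).
Triads in D major: D (I), Em (ii), F#m (iii), G (IV), A (V), Bm (vi), C#dim (vii°).
Shared triads with their functions: Bm (i in B minor, vi in D major); C#dim (ii° in B minor, vii° in D major); Em (iv in B minor, ii in D major); G (VI in B minor, IV in D major).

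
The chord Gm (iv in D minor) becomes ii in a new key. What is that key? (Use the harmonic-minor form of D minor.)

F major

The numeral ii denotes a minor triad on scale degree 2. With G on degree 2, the tonic of the new key is F.
Degree 2 carries a minor triad in major keys, so the destination is F major.
Check: the diatonic triads of F major are F (I), Gm (ii), Am (iii), B♭ (IV), C (V), Dm (vi), Edim (vii°) — Gm is indeed ii.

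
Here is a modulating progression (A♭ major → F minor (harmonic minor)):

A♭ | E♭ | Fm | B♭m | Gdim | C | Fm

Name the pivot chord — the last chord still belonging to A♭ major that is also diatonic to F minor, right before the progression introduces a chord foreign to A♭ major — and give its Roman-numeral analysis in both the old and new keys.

Gdim — vii° in A♭ major, ii° in F minor

Chords diatonic to A♭ major: A♭, B♭m, Cm, D♭, E♭, Fm, Gdim.
Reading the progression, the first chord not in that set is C, so the modulation leaves A♭ major there.
The chord immediately before C is Gdim, which is diatonic to both keys: vii° in A♭ major and ii° in F minor.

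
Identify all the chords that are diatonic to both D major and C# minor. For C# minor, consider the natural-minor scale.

F#m, A

Triads in D major: D major (I), E minor (ii), F# minor (iii), G major (IV), A major (V), B minor (vi), C# diminished (vii°).
Triads in C# minor (natural minor): C# minor (i), D# diminished (ii°), E major (III), F# minor (iv), G# minor (v), A major (VI), B major (VII).
Shared triads with their functions: F# minor (iii in D major, iv in C# minor); A major (V in D major, VI in C# minor).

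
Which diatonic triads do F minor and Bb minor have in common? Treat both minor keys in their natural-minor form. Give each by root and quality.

Triads in F minor (natural minor): Fm (i), Gdim (ii°), Ab (III), Bbm (iv), Cm (v), Db (VI), Eb (VII).
Triads in Bb minor (natural minor): Bbm (i), Cdim (ii°), Db (III), Ebm (iv), Fm (v), Gb (VI), Ab (VII).
Shared triads with their functions: Fm (i in F minor, v in Bb minor); Ab (III in F minor, VII in Bb minor); Bbm (iv in F minor, i in Bb minor); Db (VI in F minor, III in Bb minor).

Fm, Ab, Bbm, Db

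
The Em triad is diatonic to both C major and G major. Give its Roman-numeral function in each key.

iii in C major; vi in G major

The scale of C major is C D E F G A B; E is degree 3, and the triad built there (E-G-B) is minor, so it is iii.
The scale of G major is G A B C D E F#; E is degree 6, and the triad built there (E-G-B) is minor, so it is vi.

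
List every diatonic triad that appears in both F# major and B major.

Triads in F# major: F# (I), G#m (ii), A#m (iii), B (IV), C# (V), D#m (vi), E#dim (vii°).
Triads in B major: B (I), C#m (ii), D#m (iii), E (IV), F# (V), G#m (vi), A#dim (vii°).
Shared triads with their functions: F# (I in F# major, V in B major); G#m (ii in F# major, vi in B major); B (IV in F# major, I in B major); D#m (vi in F# major, iii in B major).

F#, G#m, B, D#m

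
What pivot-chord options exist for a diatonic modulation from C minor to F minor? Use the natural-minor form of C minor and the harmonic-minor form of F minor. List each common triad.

Fm

Triads in C minor (natural minor): C minor (i), D diminished (ii°), Eb major (III), F minor (iv), G minor (v), Ab major (VI), Bb major (VII).
Triads in F minor (harmonic minor): F minor (i), G diminished (ii°), Ab augmented (III+), Bb minor (iv), C major (V), Db major (VI), E diminished (vii°).
Shared triads with their functions: F minor (iv in C minor, i in F minor).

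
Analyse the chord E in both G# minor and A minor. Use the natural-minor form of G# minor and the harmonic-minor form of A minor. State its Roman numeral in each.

The scale of G# minor (natural minor) is G# A# B C# D# E F#; E is degree 6, and the triad built there (E-G#-B) is major, so it is VI.
The scale of A minor (harmonic minor) is A B C D E F G#; E is degree 5, and the triad built there (E-G#-B) is major, so it is V.

VI in G# minor; V in A minor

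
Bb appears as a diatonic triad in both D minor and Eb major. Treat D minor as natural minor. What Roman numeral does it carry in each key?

VI in D minor; V in Eb major

The scale of D minor (natural minor) is D E F G A Bb C; Bb is degree 6, and the triad built there (Bb-D-F) is major, so it is VI.
The scale of Eb major is Eb F G Ab Bb C D; Bb is degree 5, and the triad built there (Bb-D-F) is major, so it is V.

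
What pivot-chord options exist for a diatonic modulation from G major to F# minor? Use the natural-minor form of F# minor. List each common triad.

Triads in G major: G major (I), A minor (ii), B minor (iii), C major (IV), D major (V), E minor (vi), F# diminished (vii°).
Triads in F# minor (natural minor): F# minor (i), G# diminished (ii°), A major (III), B minor (iv), C# minor (v), D major (VI), E major (VII).
Shared triads with their functions: B minor (iii in G major, iv in F# minor); D major (V in G major, VI in F# minor).

Bm, D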